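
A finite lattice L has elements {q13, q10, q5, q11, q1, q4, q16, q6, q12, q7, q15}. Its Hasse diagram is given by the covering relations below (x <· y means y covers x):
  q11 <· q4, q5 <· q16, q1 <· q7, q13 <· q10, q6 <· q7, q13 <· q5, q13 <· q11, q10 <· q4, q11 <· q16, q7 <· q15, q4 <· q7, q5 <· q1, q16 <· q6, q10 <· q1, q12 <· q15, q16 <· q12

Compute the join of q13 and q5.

Common upper bounds of {q13, q5}: q1, q12, q15, q16, q5, q6, q7.
The least among these is q5.

q5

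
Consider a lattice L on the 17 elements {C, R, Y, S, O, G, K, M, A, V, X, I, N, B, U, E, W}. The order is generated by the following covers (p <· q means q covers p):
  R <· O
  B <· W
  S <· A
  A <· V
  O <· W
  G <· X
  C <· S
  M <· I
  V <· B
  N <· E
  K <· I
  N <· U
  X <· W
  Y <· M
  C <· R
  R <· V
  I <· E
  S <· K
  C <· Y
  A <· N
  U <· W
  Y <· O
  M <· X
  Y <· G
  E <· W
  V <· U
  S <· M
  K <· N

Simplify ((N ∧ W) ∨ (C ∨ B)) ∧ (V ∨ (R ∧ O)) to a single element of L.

N ∧ W = N
C ∨ B = B
N ∨ B = W
R ∧ O = R
V ∨ R = V
W ∧ V = V

V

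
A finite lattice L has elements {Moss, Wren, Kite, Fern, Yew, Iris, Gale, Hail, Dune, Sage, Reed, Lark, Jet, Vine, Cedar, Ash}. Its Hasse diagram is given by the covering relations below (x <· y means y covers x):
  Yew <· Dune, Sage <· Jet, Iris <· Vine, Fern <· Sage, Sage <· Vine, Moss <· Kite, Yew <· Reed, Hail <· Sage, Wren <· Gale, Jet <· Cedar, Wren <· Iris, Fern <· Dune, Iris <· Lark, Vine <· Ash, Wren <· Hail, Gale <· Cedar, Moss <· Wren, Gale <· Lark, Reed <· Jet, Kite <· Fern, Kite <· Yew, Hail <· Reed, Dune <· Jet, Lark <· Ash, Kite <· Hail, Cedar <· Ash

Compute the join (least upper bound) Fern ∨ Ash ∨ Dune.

Ash

Common upper bounds of {Fern, Ash, Dune}: Ash.
The least among these is Ash.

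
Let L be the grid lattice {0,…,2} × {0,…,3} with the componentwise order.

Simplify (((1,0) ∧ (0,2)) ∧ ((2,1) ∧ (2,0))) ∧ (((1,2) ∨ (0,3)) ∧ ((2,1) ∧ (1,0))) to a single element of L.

(0,0)

(1,0) ∧ (0,2) = (0,0)
(2,1) ∧ (2,0) = (2,0)
(0,0) ∧ (2,0) = (0,0)
(1,2) ∨ (0,3) = (1,3)
(2,1) ∧ (1,0) = (1,0)
(1,3) ∧ (1,0) = (1,0)
(0,0) ∧ (1,0) = (0,0)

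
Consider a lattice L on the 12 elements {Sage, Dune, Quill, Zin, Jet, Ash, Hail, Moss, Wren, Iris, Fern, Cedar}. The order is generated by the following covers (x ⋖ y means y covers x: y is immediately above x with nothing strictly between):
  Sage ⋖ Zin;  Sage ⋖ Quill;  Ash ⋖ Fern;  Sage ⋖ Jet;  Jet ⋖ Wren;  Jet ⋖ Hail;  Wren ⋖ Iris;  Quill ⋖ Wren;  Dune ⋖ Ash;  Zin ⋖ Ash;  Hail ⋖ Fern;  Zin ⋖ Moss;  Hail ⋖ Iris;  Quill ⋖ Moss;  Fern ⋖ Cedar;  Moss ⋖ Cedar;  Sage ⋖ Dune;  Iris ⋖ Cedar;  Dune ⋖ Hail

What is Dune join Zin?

Common upper bounds of {Dune, Zin}: Ash, Cedar, Fern.
The least among these is Ash.

Ash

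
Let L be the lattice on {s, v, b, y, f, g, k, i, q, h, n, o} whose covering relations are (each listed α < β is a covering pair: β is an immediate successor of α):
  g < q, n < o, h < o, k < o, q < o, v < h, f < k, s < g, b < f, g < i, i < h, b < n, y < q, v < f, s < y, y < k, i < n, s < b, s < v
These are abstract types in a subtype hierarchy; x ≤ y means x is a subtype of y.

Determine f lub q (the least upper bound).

Common upper bounds of {f, q}: o.
The least among these is o.

o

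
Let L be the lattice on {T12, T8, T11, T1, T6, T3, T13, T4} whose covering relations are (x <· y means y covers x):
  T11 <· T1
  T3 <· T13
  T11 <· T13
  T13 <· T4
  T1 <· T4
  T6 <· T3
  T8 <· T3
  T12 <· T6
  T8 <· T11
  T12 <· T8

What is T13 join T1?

T4

Common upper bounds of {T13, T1}: T4.
The least among these is T4.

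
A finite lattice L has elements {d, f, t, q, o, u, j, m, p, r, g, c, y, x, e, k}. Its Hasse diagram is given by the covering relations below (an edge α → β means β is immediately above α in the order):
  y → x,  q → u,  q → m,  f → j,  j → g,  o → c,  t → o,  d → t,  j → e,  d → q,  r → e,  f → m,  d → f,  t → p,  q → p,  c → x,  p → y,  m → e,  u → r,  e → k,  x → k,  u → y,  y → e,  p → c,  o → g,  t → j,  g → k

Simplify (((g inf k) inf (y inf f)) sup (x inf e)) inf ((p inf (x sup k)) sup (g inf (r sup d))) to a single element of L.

g ∧ k = g
y ∧ f = d
g ∧ d = d
x ∧ e = y
d ∨ y = y
x ∨ k = k
p ∧ k = p
r ∨ d = r
g ∧ r = d
p ∨ d = p
y ∧ p = p

p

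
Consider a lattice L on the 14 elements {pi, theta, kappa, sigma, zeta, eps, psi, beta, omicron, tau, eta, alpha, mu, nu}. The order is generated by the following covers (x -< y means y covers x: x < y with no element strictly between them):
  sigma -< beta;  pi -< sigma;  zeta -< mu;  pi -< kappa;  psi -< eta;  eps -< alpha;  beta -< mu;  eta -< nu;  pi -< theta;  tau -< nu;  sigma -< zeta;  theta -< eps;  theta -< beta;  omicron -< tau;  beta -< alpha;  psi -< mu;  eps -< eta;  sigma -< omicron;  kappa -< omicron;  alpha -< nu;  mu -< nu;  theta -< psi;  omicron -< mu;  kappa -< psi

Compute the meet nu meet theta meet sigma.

Common lower bounds of {nu, theta, sigma}: pi.
The greatest among these is pi.

pi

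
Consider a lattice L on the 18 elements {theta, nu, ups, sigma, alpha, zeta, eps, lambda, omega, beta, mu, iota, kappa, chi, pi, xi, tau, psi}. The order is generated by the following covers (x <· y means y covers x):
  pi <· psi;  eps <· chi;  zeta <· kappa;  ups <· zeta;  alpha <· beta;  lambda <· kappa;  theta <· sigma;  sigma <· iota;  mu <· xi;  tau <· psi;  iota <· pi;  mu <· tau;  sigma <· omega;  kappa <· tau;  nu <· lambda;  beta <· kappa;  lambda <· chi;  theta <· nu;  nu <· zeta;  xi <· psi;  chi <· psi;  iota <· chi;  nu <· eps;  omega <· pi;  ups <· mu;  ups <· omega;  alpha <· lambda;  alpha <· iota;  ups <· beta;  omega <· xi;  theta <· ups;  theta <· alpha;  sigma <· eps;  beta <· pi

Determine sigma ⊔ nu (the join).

eps

Common upper bounds of {sigma, nu}: chi, eps, psi.
The least among these is eps.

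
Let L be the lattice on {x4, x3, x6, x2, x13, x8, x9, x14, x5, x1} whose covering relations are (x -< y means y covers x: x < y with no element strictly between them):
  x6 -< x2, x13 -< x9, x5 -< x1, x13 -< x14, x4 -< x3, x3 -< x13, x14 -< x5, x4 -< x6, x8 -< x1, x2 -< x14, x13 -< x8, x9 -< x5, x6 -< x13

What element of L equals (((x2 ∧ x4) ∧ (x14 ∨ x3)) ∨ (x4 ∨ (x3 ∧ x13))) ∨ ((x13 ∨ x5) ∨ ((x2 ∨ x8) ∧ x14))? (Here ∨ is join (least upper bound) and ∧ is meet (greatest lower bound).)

x2 ∧ x4 = x4
x14 ∨ x3 = x14
x4 ∧ x14 = x4
x3 ∧ x13 = x3
x4 ∨ x3 = x3
x4 ∨ x3 = x3
x13 ∨ x5 = x5
x2 ∨ x8 = x1
x1 ∧ x14 = x14
x5 ∨ x14 = x5
x3 ∨ x5 = x5

x5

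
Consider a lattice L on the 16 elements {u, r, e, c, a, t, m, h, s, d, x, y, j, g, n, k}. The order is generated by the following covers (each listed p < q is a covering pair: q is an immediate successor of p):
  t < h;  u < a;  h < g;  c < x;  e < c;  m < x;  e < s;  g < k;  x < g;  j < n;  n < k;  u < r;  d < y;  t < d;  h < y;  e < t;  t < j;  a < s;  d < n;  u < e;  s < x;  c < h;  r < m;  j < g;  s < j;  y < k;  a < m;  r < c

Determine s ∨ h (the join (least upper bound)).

g

Common upper bounds of {s, h}: g, k.
The least among these is g.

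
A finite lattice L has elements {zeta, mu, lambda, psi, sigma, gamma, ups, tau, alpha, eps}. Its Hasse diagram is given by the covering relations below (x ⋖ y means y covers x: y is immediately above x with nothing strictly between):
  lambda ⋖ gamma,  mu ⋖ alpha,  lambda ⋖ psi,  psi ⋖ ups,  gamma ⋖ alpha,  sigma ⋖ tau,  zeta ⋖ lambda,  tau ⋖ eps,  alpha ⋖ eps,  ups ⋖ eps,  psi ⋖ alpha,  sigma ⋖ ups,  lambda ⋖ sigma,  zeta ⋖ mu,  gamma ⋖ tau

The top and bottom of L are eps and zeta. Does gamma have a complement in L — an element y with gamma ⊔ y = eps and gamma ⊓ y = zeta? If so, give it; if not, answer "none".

For every candidate y, either gamma ∨ y ≠ eps or gamma ∧ y ≠ zeta; no complement exists.

none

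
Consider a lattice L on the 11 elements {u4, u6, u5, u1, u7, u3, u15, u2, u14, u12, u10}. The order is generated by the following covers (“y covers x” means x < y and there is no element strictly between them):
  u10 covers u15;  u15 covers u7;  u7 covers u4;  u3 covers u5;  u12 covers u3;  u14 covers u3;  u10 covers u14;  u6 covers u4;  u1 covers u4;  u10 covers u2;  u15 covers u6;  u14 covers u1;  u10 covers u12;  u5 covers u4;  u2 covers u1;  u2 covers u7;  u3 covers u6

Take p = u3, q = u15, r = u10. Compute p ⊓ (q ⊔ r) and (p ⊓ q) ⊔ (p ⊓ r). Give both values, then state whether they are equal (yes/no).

u3; u3; yes

q ⊔ r = u10, so p ⊓ (q ⊔ r) = u3 ⊓ u10 = u3.
p ⊓ q = u6 and p ⊓ r = u3, so (p ⊓ q) ⊔ (p ⊓ r) = u6 ⊔ u3 = u3.
Equal: yes.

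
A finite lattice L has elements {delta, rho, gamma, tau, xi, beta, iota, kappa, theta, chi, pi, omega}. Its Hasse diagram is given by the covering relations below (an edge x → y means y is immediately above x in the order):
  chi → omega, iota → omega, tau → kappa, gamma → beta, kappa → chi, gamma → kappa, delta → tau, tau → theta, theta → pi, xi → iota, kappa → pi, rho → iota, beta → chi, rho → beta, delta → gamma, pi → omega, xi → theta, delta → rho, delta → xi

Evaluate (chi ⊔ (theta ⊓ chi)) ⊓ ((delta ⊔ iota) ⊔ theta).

chi

theta ∧ chi = tau
chi ∨ tau = chi
delta ∨ iota = iota
iota ∨ theta = omega
chi ∧ omega = chi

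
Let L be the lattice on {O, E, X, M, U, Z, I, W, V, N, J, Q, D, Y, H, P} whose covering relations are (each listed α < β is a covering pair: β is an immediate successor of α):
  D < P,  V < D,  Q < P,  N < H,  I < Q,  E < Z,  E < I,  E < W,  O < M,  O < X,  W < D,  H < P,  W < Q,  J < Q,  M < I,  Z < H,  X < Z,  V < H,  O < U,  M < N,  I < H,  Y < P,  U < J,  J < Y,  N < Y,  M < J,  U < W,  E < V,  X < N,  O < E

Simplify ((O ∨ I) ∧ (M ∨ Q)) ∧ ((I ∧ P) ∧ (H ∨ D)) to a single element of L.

O ∨ I = I
M ∨ Q = Q
I ∧ Q = I
I ∧ P = I
H ∨ D = P
I ∧ P = I
I ∧ I = I

I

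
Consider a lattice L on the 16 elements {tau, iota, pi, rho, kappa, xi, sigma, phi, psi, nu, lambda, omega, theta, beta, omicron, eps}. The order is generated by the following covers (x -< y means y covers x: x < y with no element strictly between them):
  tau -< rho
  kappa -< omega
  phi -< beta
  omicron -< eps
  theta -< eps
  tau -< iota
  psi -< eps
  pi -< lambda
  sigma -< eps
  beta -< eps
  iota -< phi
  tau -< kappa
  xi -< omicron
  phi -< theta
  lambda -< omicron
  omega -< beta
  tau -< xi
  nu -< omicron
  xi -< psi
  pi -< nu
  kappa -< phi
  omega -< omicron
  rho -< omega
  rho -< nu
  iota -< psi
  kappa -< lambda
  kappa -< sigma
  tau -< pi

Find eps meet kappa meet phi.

Common lower bounds of {eps, kappa, phi}: kappa, tau.
The greatest among these is kappa.

kappa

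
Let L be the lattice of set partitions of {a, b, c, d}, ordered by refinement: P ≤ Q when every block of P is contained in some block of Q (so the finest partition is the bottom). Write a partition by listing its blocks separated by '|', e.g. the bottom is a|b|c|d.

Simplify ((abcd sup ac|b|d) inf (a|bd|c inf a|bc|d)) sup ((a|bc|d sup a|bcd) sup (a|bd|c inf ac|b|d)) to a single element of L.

abcd ∨ ac|b|d = abcd
a|bd|c ∧ a|bc|d = a|b|c|d
abcd ∧ a|b|c|d = a|b|c|d
a|bc|d ∨ a|bcd = a|bcd
a|bd|c ∧ ac|b|d = a|b|c|d
a|bcd ∨ a|b|c|d = a|bcd
a|b|c|d ∨ a|bcd = a|bcd

a|bcd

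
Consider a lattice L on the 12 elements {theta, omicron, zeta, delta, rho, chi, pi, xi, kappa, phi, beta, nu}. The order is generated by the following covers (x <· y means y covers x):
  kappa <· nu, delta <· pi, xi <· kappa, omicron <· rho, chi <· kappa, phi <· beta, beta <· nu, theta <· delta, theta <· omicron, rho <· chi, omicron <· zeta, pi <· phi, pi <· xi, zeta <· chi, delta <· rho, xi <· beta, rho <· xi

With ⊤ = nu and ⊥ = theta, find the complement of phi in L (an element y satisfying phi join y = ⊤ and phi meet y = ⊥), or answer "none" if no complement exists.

Need y with phi ∨ y = nu and phi ∧ y = theta.
Checking each element gives: zeta.

zeta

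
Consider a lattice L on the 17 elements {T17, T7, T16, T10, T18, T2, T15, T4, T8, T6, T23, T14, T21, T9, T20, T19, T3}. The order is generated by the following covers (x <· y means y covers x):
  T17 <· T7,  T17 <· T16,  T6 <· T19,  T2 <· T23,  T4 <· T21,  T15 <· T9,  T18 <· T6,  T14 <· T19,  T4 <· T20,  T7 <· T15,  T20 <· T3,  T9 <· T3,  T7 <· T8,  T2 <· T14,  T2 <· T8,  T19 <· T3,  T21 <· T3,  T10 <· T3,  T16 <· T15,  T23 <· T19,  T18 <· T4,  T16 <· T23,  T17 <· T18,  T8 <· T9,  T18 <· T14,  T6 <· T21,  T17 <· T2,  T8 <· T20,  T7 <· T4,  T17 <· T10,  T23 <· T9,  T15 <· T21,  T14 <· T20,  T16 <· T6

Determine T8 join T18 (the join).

T20

Common upper bounds of {T8, T18}: T20, T3.
The least among these is T20.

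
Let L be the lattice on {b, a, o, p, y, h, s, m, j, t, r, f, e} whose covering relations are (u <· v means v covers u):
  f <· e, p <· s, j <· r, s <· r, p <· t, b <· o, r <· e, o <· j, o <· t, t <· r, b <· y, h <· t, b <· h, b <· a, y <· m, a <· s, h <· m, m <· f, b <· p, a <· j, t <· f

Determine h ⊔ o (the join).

t

Common upper bounds of {h, o}: e, f, r, t.
The least among these is t.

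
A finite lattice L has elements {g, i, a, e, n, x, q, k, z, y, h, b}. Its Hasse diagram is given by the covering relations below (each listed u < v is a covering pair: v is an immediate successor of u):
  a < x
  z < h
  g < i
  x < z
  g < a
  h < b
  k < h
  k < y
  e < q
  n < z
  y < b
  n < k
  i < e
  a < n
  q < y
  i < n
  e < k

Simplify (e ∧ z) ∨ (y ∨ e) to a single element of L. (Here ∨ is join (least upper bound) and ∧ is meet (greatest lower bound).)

e ∧ z = i
y ∨ e = y
i ∨ y = y

y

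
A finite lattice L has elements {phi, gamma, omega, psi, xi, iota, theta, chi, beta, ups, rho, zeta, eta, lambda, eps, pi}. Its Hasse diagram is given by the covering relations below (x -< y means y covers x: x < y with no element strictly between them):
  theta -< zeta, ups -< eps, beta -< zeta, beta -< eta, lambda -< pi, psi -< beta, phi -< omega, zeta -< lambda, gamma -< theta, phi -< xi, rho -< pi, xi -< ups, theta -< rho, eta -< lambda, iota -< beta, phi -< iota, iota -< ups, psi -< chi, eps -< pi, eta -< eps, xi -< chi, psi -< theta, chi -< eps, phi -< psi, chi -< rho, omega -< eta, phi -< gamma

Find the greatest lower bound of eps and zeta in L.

Common lower bounds of {eps, zeta}: beta, iota, phi, psi.
The greatest among these is beta.

beta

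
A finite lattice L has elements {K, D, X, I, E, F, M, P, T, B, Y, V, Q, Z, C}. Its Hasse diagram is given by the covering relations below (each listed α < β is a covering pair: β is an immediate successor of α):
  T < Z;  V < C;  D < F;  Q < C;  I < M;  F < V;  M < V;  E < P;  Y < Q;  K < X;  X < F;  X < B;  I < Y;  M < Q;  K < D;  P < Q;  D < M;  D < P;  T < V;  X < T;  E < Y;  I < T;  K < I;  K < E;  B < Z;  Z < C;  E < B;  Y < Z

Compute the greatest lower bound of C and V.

V

Common lower bounds of {C, V}: D, F, I, K, M, T, V, X.
The greatest among these is V.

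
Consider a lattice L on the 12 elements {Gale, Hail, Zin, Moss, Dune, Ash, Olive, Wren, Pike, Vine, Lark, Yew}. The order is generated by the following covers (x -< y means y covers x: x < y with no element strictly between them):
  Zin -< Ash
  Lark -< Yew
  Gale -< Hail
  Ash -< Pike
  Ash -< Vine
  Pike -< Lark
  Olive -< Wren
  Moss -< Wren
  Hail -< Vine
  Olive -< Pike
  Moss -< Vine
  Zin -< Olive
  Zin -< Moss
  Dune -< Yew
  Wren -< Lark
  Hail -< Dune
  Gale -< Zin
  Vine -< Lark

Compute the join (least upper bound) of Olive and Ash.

Pike

Common upper bounds of {Olive, Ash}: Lark, Pike, Yew.
The least among these is Pike.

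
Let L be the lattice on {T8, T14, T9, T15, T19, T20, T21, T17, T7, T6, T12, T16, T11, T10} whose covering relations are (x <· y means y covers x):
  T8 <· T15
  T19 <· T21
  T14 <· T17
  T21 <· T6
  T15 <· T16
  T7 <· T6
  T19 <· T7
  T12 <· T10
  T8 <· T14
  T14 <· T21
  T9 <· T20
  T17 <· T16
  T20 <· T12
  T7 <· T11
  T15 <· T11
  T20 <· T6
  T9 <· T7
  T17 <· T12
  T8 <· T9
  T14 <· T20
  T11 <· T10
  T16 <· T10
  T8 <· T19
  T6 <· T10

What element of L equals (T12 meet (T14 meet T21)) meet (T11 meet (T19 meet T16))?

T8

T14 ∧ T21 = T14
T12 ∧ T14 = T14
T19 ∧ T16 = T8
T11 ∧ T8 = T8
T14 ∧ T8 = T8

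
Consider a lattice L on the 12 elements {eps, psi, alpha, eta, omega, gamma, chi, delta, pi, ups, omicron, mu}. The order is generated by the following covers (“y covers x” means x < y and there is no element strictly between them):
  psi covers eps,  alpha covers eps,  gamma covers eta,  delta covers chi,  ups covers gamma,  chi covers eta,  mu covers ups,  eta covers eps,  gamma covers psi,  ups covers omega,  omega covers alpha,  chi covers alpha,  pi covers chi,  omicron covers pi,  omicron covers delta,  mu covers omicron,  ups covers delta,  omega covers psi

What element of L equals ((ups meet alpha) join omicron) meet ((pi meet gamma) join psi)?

ups ∧ alpha = alpha
alpha ∨ omicron = omicron
pi ∧ gamma = eta
eta ∨ psi = gamma
omicron ∧ gamma = eta

eta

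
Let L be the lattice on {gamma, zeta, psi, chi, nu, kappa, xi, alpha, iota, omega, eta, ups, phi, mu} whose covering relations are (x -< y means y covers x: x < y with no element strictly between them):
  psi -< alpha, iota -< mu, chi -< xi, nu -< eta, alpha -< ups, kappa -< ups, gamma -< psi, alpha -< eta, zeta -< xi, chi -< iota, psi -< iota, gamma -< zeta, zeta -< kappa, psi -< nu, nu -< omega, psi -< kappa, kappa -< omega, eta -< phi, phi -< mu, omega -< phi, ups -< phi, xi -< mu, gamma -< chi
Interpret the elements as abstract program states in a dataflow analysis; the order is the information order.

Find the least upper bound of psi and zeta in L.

Common upper bounds of {psi, zeta}: kappa, mu, omega, phi, ups.
The least among these is kappa.

kappa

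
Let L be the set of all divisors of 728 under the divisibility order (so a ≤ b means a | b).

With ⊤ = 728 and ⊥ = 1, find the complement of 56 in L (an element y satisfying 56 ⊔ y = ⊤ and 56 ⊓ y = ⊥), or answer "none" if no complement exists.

Need y with 56 ∨ y = 728 and 56 ∧ y = 1.
Checking each element gives: 13.

13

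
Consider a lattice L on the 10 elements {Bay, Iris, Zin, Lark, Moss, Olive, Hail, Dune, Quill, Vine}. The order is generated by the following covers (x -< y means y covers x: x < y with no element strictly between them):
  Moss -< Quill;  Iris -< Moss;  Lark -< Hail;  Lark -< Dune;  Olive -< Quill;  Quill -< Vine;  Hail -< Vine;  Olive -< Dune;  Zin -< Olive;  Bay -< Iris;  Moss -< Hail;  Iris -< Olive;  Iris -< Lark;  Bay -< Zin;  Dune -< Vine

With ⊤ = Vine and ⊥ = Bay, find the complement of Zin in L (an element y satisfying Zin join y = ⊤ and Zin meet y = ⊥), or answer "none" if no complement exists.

Hail

Need y with Zin ∨ y = Vine and Zin ∧ y = Bay.
Checking each element gives: Hail.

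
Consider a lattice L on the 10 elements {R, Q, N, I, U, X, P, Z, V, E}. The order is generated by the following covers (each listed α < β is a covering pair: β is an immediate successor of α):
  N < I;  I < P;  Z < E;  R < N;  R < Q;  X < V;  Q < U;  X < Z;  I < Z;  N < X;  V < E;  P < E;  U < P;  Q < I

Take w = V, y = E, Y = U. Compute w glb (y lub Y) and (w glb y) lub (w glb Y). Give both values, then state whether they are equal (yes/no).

y lub Y = E, so w glb (y lub Y) = V glb E = V.
w glb y = V and w glb Y = R, so (w glb y) lub (w glb Y) = V lub R = V.
Equal: yes.

V; V; yes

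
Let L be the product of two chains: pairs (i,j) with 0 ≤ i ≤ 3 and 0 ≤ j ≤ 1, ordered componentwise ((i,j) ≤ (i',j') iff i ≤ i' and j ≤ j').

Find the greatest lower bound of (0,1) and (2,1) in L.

(0,1)

In a product of chains, the meet is componentwise min, giving (0,1).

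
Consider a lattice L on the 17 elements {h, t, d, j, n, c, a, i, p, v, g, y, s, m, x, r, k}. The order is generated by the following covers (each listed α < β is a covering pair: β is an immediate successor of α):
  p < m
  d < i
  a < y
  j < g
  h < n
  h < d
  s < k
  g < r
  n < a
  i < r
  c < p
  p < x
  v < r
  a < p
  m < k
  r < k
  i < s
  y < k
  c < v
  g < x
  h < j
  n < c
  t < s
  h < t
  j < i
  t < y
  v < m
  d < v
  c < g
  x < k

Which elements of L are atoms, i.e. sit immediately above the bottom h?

d, j, n, t

The atoms are exactly the elements that cover h: d, j, n, t.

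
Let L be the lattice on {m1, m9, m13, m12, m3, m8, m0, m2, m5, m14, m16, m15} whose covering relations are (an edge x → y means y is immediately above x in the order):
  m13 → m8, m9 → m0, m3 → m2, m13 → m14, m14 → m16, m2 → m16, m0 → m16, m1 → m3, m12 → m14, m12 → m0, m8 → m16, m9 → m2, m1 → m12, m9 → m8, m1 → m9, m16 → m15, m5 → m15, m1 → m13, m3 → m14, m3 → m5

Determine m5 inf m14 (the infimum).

Common lower bounds of {m5, m14}: m1, m3.
The greatest among these is m3.

m3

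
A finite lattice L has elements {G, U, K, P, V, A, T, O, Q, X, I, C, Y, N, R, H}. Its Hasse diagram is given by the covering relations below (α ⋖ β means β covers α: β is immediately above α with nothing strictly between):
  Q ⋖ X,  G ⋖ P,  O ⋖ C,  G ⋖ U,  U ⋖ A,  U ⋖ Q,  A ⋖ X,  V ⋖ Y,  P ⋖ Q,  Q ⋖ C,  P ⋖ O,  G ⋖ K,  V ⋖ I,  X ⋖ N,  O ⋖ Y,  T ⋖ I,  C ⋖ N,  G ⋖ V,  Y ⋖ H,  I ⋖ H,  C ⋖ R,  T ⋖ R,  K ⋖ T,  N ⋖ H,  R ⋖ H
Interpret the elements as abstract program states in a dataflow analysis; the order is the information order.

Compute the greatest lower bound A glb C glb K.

Common lower bounds of {A, C, K}: G.
The greatest among these is G.

G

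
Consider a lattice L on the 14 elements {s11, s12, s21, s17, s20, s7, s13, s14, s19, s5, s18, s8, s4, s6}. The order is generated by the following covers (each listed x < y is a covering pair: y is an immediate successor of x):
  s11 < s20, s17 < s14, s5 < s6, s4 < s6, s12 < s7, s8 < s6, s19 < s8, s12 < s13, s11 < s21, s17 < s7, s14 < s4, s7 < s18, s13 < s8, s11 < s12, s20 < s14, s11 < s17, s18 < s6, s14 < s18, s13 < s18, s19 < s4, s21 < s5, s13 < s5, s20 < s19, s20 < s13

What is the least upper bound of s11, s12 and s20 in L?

Common upper bounds of {s11, s12, s20}: s13, s18, s5, s6, s8.
The least among these is s13.

s13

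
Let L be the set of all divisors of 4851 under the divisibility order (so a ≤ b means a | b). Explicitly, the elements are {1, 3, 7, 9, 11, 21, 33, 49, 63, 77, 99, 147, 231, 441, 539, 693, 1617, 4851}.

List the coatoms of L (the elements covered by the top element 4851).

The coatoms are exactly the elements covered by 4851: 1617, 441, 693.

1617, 441, 693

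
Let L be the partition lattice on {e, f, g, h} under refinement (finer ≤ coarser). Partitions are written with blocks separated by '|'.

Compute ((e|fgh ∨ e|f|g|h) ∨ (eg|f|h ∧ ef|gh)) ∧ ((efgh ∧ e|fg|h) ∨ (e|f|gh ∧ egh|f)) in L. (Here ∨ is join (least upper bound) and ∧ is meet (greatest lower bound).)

e|fgh ∨ e|f|g|h = e|fgh
eg|f|h ∧ ef|gh = e|f|g|h
e|fgh ∨ e|f|g|h = e|fgh
efgh ∧ e|fg|h = e|fg|h
e|f|gh ∧ egh|f = e|f|gh
e|fg|h ∨ e|f|gh = e|fgh
e|fgh ∧ e|fgh = e|fgh

e|fgh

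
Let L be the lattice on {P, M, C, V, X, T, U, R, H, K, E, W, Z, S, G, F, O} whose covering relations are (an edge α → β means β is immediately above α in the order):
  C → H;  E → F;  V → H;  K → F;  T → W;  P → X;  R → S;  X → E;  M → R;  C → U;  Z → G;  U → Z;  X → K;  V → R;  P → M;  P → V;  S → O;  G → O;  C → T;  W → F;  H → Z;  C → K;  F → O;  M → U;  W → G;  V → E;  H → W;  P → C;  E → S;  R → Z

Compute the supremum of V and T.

Common upper bounds of {V, T}: F, G, O, W.
The least among these is W.

W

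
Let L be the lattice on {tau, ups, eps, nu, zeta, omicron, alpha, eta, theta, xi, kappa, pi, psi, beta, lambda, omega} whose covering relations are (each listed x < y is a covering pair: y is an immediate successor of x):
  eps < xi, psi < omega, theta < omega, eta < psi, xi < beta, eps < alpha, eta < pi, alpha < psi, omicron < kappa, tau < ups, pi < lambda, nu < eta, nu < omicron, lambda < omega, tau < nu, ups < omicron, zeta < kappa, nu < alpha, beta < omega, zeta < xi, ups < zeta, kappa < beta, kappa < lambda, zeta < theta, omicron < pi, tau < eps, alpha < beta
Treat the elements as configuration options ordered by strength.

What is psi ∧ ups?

tau

Common lower bounds of {psi, ups}: tau.
The greatest among these is tau.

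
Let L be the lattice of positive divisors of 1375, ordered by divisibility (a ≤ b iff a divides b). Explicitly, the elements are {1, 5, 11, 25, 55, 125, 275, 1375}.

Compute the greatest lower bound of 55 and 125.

5

In the divisibility order, the meet is the greatest common divisor: gcd(55, 125) = 5.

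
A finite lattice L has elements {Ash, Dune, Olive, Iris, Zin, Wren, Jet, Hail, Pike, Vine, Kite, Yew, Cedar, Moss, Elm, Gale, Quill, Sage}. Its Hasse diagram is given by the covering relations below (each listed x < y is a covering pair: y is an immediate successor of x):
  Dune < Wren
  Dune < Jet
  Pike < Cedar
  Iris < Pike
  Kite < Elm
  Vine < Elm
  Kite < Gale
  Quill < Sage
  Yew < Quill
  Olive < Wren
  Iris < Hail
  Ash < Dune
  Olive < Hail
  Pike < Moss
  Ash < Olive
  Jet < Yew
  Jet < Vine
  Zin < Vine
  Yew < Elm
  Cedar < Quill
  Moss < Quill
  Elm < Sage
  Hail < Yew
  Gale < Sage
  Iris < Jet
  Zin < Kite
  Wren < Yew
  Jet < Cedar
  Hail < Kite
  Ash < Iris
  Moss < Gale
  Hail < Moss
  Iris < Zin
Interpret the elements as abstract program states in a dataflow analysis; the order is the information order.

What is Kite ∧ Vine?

Common lower bounds of {Kite, Vine}: Ash, Iris, Zin.
The greatest among these is Zin.

Zin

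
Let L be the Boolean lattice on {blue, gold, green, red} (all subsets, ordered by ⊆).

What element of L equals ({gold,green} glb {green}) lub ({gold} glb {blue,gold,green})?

{gold,green}

{gold,green} ∧ {green} = {green}
{gold} ∧ {blue,gold,green} = {gold}
{green} ∨ {gold} = {gold,green}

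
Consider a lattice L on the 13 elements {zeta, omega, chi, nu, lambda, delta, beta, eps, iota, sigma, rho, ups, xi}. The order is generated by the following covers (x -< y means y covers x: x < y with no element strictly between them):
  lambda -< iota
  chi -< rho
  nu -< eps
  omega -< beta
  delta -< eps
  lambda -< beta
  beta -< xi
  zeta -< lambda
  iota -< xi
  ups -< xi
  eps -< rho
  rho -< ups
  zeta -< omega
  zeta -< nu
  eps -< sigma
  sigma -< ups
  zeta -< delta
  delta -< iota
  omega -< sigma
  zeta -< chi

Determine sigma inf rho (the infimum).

eps

Common lower bounds of {sigma, rho}: delta, eps, nu, zeta.
The greatest among these is eps.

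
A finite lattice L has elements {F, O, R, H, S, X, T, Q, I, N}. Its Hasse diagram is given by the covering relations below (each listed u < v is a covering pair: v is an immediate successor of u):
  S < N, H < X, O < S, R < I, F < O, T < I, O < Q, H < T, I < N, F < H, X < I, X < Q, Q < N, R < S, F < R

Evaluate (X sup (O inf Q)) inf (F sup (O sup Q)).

Q

O ∧ Q = O
X ∨ O = Q
O ∨ Q = Q
F ∨ Q = Q
Q ∧ Q = Q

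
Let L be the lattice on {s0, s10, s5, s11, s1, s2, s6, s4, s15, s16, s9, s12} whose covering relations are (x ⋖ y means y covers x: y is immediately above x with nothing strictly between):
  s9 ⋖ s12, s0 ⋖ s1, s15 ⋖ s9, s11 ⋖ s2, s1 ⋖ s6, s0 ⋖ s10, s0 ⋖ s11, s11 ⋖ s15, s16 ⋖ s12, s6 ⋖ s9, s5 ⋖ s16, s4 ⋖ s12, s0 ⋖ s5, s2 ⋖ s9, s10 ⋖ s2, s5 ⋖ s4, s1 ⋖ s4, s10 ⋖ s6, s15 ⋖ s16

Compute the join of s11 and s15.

Common upper bounds of {s11, s15}: s12, s15, s16, s9.
The least among these is s15.

s15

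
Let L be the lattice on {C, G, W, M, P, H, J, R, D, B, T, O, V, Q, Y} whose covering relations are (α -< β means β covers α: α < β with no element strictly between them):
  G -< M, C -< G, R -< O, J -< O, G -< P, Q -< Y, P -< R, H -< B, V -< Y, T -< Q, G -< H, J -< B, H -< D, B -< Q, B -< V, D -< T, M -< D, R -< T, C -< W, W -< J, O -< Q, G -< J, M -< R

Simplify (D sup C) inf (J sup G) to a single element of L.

D ∨ C = D
J ∨ G = J
D ∧ J = G

G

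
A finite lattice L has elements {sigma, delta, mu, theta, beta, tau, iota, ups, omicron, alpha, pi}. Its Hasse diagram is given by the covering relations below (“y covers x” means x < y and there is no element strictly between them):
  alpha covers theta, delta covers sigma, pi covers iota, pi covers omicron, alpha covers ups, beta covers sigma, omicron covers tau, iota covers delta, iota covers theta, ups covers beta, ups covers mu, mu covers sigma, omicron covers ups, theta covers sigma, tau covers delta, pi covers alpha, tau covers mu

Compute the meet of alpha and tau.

mu

Common lower bounds of {alpha, tau}: mu, sigma.
The greatest among these is mu.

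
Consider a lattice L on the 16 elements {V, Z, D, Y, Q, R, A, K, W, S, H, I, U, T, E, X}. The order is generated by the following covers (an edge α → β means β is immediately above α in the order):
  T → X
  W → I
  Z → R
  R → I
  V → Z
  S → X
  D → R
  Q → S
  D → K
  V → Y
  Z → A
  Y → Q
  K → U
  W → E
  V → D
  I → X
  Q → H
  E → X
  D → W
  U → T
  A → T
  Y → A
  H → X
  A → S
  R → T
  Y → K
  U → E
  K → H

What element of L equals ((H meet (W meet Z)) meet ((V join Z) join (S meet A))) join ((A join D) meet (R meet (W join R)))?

R

W ∧ Z = V
H ∧ V = V
V ∨ Z = Z
S ∧ A = A
Z ∨ A = A
V ∧ A = V
A ∨ D = T
W ∨ R = I
R ∧ I = R
T ∧ R = R
V ∨ R = R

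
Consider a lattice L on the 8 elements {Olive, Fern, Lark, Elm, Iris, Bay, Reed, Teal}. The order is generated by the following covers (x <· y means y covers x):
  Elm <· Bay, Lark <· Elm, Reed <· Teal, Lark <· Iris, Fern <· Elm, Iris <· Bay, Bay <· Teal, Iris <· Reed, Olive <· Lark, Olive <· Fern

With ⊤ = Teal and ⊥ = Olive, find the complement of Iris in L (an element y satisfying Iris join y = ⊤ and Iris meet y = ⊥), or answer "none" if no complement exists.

none

For every candidate y, either Iris ∨ y ≠ Teal or Iris ∧ y ≠ Olive; no complement exists.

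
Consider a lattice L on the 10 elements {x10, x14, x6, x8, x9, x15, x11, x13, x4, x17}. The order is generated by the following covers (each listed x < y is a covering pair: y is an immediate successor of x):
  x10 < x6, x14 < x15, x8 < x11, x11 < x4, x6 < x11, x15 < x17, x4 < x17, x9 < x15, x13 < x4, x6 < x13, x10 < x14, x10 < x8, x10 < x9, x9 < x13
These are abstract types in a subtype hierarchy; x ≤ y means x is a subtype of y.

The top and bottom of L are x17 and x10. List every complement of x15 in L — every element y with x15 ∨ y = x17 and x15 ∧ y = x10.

Need y with x15 ∨ y = x17 and x15 ∧ y = x10.
Checking each element gives: x11, x6, x8.

x11, x6, x8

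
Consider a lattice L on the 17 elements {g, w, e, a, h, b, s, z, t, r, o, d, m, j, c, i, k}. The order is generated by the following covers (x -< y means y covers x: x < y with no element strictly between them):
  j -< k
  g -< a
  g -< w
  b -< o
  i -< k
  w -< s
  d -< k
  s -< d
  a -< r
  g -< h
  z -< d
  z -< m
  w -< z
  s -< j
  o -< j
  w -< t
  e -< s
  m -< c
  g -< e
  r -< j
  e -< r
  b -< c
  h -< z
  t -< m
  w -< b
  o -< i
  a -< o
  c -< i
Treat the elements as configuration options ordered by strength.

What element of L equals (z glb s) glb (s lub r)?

z ∧ s = w
s ∨ r = j
w ∧ j = w

w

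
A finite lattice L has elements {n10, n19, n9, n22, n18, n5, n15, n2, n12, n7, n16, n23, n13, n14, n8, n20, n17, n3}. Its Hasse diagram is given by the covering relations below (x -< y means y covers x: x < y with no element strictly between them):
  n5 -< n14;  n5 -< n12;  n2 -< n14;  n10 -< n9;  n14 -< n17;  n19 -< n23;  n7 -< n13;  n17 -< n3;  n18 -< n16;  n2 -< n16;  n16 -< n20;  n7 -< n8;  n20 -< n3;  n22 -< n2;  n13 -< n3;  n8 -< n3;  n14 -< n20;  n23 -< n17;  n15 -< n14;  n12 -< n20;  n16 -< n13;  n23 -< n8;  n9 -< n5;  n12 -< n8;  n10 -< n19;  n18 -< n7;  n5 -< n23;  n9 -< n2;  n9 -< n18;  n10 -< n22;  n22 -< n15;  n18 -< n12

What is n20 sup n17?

n3

Common upper bounds of {n20, n17}: n3.
The least among these is n3.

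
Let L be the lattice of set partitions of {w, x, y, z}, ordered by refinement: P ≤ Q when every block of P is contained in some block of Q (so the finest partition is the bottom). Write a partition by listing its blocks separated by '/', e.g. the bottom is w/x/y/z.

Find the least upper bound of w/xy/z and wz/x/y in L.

Common upper bounds of {w/xy/z, wz/x/y}: wxyz, wz/xy.
The least among these is wz/xy.

wz/xy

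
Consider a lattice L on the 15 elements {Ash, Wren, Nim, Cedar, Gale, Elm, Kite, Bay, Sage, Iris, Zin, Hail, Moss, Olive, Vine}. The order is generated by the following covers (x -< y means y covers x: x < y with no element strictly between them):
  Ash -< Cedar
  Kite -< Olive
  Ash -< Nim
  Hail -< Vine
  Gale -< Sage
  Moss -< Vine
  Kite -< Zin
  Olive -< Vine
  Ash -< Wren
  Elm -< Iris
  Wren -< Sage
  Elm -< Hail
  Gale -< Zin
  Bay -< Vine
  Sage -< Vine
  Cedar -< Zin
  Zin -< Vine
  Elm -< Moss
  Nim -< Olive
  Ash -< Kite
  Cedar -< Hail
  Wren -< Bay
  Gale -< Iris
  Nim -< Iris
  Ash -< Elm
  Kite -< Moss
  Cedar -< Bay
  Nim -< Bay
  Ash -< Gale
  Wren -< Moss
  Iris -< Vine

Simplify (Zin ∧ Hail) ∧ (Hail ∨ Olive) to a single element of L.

Cedar

Zin ∧ Hail = Cedar
Hail ∨ Olive = Vine
Cedar ∧ Vine = Cedar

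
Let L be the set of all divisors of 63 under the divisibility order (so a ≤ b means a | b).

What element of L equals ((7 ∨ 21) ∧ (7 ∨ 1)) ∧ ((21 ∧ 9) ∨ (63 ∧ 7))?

7 ∨ 21 = 21
7 ∨ 1 = 7
21 ∧ 7 = 7
21 ∧ 9 = 3
63 ∧ 7 = 7
3 ∨ 7 = 21
7 ∧ 21 = 7

7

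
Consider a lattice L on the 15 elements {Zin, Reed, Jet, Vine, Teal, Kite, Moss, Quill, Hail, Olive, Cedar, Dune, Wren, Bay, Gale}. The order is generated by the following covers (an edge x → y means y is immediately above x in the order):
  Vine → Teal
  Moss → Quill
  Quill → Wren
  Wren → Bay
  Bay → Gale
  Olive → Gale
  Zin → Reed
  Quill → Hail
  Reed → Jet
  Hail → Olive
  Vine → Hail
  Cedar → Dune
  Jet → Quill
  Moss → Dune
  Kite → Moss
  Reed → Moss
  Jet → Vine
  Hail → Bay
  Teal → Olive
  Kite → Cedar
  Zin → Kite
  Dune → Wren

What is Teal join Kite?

Olive

Common upper bounds of {Teal, Kite}: Gale, Olive.
The least among these is Olive.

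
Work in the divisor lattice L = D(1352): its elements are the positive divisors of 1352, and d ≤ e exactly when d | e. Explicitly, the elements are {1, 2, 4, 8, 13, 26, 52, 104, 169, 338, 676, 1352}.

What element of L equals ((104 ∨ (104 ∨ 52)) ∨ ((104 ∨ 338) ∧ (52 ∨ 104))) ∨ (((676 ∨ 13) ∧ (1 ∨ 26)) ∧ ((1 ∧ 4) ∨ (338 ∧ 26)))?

104 ∨ 52 = 104
104 ∨ 104 = 104
104 ∨ 338 = 1352
52 ∨ 104 = 104
1352 ∧ 104 = 104
104 ∨ 104 = 104
676 ∨ 13 = 676
1 ∨ 26 = 26
676 ∧ 26 = 26
1 ∧ 4 = 1
338 ∧ 26 = 26
1 ∨ 26 = 26
26 ∧ 26 = 26
104 ∨ 26 = 104

104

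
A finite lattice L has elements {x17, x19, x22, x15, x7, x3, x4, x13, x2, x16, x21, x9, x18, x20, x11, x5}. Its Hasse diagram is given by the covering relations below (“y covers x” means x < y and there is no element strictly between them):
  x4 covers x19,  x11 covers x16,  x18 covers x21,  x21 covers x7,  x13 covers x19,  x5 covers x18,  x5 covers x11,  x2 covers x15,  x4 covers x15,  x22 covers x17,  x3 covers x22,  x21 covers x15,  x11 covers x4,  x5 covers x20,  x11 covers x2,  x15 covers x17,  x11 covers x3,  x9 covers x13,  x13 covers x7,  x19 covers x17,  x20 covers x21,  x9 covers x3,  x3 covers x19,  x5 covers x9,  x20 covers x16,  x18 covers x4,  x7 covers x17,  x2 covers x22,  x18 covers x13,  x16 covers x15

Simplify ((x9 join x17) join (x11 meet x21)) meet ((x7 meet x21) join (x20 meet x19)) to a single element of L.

x9 ∨ x17 = x9
x11 ∧ x21 = x15
x9 ∨ x15 = x5
x7 ∧ x21 = x7
x20 ∧ x19 = x17
x7 ∨ x17 = x7
x5 ∧ x7 = x7

x7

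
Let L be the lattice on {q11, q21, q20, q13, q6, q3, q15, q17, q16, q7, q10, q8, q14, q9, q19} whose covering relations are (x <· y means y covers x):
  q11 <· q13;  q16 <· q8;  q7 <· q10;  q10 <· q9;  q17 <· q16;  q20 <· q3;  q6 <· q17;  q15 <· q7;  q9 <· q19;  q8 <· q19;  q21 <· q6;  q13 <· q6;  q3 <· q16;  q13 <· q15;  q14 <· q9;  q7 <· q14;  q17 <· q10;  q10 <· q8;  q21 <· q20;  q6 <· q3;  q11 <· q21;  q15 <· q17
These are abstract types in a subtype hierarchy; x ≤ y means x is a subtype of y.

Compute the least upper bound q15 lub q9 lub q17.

q9

Common upper bounds of {q15, q9, q17}: q19, q9.
The least among these is q9.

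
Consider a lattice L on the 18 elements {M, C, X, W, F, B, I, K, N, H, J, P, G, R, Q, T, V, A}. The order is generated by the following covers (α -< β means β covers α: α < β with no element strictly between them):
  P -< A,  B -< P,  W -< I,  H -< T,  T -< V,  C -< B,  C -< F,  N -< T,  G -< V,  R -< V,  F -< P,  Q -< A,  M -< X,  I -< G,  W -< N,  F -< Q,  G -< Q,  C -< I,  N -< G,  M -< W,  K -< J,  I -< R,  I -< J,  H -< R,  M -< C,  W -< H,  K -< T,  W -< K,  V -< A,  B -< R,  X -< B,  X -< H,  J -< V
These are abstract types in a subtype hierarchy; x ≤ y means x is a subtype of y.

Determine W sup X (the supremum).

Common upper bounds of {W, X}: A, H, R, T, V.
The least among these is H.

H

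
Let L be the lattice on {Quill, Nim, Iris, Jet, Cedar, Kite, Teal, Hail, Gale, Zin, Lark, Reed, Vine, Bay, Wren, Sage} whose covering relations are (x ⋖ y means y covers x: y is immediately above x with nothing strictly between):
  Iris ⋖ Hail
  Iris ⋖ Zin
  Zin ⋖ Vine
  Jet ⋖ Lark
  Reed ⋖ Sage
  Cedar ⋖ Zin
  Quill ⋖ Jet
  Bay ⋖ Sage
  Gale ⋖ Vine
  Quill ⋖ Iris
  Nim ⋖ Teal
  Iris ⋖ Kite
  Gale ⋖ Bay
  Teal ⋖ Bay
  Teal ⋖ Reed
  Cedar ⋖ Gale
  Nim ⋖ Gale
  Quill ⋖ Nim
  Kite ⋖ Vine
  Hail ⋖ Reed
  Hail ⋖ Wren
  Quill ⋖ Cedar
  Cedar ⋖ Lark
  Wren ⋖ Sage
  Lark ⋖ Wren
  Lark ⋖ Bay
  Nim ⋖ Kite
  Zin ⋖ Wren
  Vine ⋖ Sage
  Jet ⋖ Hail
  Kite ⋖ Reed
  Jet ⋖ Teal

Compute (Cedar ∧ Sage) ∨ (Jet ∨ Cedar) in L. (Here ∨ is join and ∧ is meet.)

Lark

Cedar ∧ Sage = Cedar
Jet ∨ Cedar = Lark
Cedar ∨ Lark = Lark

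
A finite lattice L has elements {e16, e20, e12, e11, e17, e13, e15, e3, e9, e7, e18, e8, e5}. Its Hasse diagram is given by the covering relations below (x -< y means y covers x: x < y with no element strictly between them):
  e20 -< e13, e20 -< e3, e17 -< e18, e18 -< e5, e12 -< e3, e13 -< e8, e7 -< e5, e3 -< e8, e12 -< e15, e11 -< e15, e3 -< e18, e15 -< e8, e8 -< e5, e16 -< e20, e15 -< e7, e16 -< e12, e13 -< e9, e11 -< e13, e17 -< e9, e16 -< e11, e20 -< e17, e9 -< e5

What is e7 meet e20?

e16

Common lower bounds of {e7, e20}: e16.
The greatest among these is e16.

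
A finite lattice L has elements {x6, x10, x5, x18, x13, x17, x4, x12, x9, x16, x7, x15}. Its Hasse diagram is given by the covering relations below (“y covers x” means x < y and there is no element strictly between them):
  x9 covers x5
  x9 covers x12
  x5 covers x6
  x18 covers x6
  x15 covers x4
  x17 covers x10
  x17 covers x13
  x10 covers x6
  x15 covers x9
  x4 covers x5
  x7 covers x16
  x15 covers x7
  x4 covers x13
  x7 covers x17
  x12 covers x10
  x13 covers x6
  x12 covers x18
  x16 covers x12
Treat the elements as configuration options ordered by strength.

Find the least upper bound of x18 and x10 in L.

Common upper bounds of {x18, x10}: x12, x15, x16, x7, x9.
The least among these is x12.

x12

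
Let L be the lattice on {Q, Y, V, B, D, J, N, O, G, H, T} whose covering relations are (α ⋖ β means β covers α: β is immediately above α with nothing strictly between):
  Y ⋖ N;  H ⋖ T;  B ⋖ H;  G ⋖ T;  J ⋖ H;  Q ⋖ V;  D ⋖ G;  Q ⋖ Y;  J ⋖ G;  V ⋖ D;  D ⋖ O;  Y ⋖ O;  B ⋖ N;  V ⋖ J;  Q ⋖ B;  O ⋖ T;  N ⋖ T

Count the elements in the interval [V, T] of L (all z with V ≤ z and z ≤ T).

7

The interval [V, T] = {D, G, H, J, O, T, V}, which has 7 elements.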